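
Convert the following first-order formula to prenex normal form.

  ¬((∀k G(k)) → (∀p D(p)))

∀k ∃p (G(k) ∧ ¬D(p))

First replace A → B with ¬A ∨ B.
  ¬(¬(∀k G(k)) ∨ (∀p D(p)))
Drive negations inward (¬∀x A ≡ ∃x ¬A, ¬∃x A ≡ ∀x ¬A, De Morgan for ∧/∨):
  (∀k G(k)) ∧ (∃p ¬D(p))
All bound variables are already distinct, so no renaming is needed.
Finally move all quantifiers to the prefix:
  ∀k ∃p (G(k) ∧ ¬D(p))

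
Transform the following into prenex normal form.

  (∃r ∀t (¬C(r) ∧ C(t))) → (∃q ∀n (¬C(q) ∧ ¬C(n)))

∀r ∃t ∃q ∀n (C(r) ∨ ¬C(t) ∨ ¬C(q) ∧ ¬C(n))

First replace A → B with ¬A ∨ B.
  ¬(∃r ∀t (¬C(r) ∧ C(t))) ∨ (∃q ∀n (¬C(q) ∧ ¬C(n)))
Drive negations inward (¬∀x A ≡ ∃x ¬A, ¬∃x A ≡ ∀x ¬A, De Morgan for ∧/∨):
  (∀r ∃t (C(r) ∨ ¬C(t))) ∨ (∃q ∀n (¬C(q) ∧ ¬C(n)))
All bound variables are already distinct, so no renaming is needed.
Pull the quantifiers to the front (each side's bound variable is not free in the other side):
  ∀r ∃t ∃q ∀n (C(r) ∨ ¬C(t) ∨ ¬C(q) ∧ ¬C(n))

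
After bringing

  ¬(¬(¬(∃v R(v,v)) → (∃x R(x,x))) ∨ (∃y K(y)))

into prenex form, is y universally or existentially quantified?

Rewrite implications/biconditionals: A → B as ¬A ∨ B.
  ¬(¬(¬¬(∃v R(v,v)) ∨ (∃x R(x,x))) ∨ (∃y K(y)))
Push ¬ through the quantifiers and connectives to reach negation normal form:
  ((∃v R(v,v)) ∨ (∃x R(x,x))) ∧ (∀y ¬K(y))
All bound variables are already distinct, so no renaming is needed.
Finally move all quantifiers to the prefix:
  ∃v ∃x ∀y ((R(v,v) ∨ R(x,x)) ∧ ¬K(y))
The quantifier ∃y sits under an odd number of negations (counting the antecedent side of each →), so it flips to ∀y.

universal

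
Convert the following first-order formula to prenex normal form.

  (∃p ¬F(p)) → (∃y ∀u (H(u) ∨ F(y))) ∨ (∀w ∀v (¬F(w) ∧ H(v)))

First replace A → B with ¬A ∨ B.
  ¬(∃p ¬F(p)) ∨ (∃y ∀u (H(u) ∨ F(y))) ∨ (∀w ∀v (¬F(w) ∧ H(v)))
Drive negations inward (¬∀x A ≡ ∃x ¬A, ¬∃x A ≡ ∀x ¬A, De Morgan for ∧/∨):
  (∀p F(p)) ∨ (∃y ∀u (H(u) ∨ F(y))) ∨ (∀w ∀v (¬F(w) ∧ H(v)))
All bound variables are already distinct, so no renaming is needed.
Extract every quantifier outward, since the variables are now distinct and don't occur free across branches:
  ∀p ∃y ∀u ∀w ∀v (F(p) ∨ H(u) ∨ F(y) ∨ ¬F(w) ∧ H(v))

∀p ∃y ∀u ∀w ∀v (F(p) ∨ H(u) ∨ F(y) ∨ ¬F(w) ∧ H(v))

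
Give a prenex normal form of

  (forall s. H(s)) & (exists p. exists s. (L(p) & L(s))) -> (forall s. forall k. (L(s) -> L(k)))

Rewrite implications/biconditionals: A → B as ¬A ∨ B.
  ~((forall s. H(s)) & (exists p. exists s. (L(p) & L(s)))) | (forall s. forall k. (~L(s) | L(k)))
Push ¬ through the quantifiers and connectives to reach negation normal form:
  (exists s. ~H(s)) | (forall p. forall s. (~L(p) | ~L(s))) | (forall s. forall k. (~L(s) | L(k)))
Rename bound variables to avoid capture: s↦c, s↦y1.
  (exists s. ~H(s)) | (forall p. forall c. (~L(p) | ~L(c))) | (forall y1. forall k. (~L(y1) | L(k)))
Pull the quantifiers to the front (each side's bound variable is not free in the other side):
  exists s. forall p. forall c. forall y1. forall k. (~H(s) | ~L(p) | ~L(c) | ~L(y1) | L(k))

exists s. forall p. forall c. forall y1. forall k. (~H(s) | ~L(p) | ~L(c) | ~L(y1) | L(k))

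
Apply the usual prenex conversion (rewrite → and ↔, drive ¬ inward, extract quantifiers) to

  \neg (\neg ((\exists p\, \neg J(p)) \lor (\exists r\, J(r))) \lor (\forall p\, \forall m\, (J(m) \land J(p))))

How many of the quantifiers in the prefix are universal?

Push ¬ through the quantifiers and connectives to reach negation normal form:
  ((\exists p\, \neg J(p)) \lor (\exists r\, J(r))) \land (\exists p\, \exists m\, (\neg J(m) \lor \neg J(p)))
Give each quantifier a distinct variable: p↦v.
  ((\exists p\, \neg J(p)) \lor (\exists r\, J(r))) \land (\exists v\, \exists m\, (\neg J(m) \lor \neg J(v)))
Finally move all quantifiers to the prefix:
  \exists p\, \exists r\, \exists v\, \exists m\, ((\neg J(p) \lor J(r)) \land (\neg J(m) \lor \neg J(v)))
The prefix is \exists p \exists r \exists v \exists m: 0 universal, 4 existential.

0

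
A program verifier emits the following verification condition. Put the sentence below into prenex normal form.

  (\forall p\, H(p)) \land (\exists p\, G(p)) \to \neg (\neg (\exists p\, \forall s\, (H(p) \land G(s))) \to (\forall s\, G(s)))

Eliminate → and ↔ using ¬ and ∨.
  \neg ((\forall p\, H(p)) \land (\exists p\, G(p))) \lor \neg (\neg \neg (\exists p\, \forall s\, (H(p) \land G(s))) \lor (\forall s\, G(s)))
Drive negations inward (¬∀x A ≡ ∃x ¬A, ¬∃x A ≡ ∀x ¬A, De Morgan for ∧/∨):
  (\exists p\, \neg H(p)) \lor (\forall p\, \neg G(p)) \lor (\forall p\, \exists s\, (\neg H(p) \lor \neg G(s))) \land (\exists s\, \neg G(s))
Standardize variables apart so no two quantifiers bind the same name: p↦r, p↦u, s↦y1.
  (\exists p\, \neg H(p)) \lor (\forall r\, \neg G(r)) \lor (\forall u\, \exists s\, (\neg H(u) \lor \neg G(s))) \land (\exists y1\, \neg G(y1))
Pull the quantifiers to the front (each side's bound variable is not free in the other side):
  \exists p\, \forall r\, \forall u\, \exists s\, \exists y1\, (\neg H(p) \lor \neg G(r) \lor (\neg H(u) \lor \neg G(s)) \land \neg G(y1))

\exists p\, \forall r\, \forall u\, \exists s\, \exists y1\, (\neg H(p) \lor \neg G(r) \lor (\neg H(u) \lor \neg G(s)) \land \neg G(y1))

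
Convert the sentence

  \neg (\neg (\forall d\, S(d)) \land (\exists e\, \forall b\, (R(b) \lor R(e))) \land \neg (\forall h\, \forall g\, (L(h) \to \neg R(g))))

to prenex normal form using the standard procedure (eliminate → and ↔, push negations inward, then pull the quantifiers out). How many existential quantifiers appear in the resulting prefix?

1

First replace A → B with ¬A ∨ B.
  \neg (\neg (\forall d\, S(d)) \land (\exists e\, \forall b\, (R(b) \lor R(e))) \land \neg (\forall h\, \forall g\, (\neg L(h) \lor \neg R(g))))
Drive negations inward (¬∀x A ≡ ∃x ¬A, ¬∃x A ≡ ∀x ¬A, De Morgan for ∧/∨):
  (\forall d\, S(d)) \lor (\forall e\, \exists b\, (\neg R(b) \land \neg R(e))) \lor (\forall h\, \forall g\, (\neg L(h) \lor \neg R(g)))
Finally move all quantifiers to the prefix:
  \forall d\, \forall e\, \exists b\, \forall h\, \forall g\, (S(d) \lor \neg R(b) \land \neg R(e) \lor \neg L(h) \lor \neg R(g))
The prefix is \forall d \forall e \exists b \forall h \forall g: 4 universal, 1 existential.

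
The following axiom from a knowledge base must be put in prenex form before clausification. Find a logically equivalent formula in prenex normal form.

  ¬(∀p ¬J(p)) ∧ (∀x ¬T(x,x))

Drive negations inward (¬∀x A ≡ ∃x ¬A, ¬∃x A ≡ ∀x ¬A, De Morgan for ∧/∨):
  (∃p J(p)) ∧ (∀x ¬T(x,x))
Pull the quantifiers to the front (each side's bound variable is not free in the other side):
  ∃p ∀x (J(p) ∧ ¬T(x,x))

∃p ∀x (J(p) ∧ ¬T(x,x))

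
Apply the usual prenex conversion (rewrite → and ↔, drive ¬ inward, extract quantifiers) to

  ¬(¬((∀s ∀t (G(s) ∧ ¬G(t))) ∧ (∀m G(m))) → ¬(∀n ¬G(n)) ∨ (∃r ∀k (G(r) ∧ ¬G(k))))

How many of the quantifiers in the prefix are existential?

First replace A → B with ¬A ∨ B.
  ¬(¬¬((∀s ∀t (G(s) ∧ ¬G(t))) ∧ (∀m G(m))) ∨ ¬(∀n ¬G(n)) ∨ (∃r ∀k (G(r) ∧ ¬G(k))))
Push ¬ through the quantifiers and connectives to reach negation normal form:
  ((∃s ∃t (¬G(s) ∨ G(t))) ∨ (∃m ¬G(m))) ∧ (∀n ¬G(n)) ∧ (∀r ∃k (¬G(r) ∨ G(k)))
Finally move all quantifiers to the prefix:
  ∃s ∃t ∃m ∀n ∀r ∃k ((¬G(s) ∨ G(t) ∨ ¬G(m)) ∧ ¬G(n) ∧ (¬G(r) ∨ G(k)))
The prefix is ∃s ∃t ∃m ∀n ∀r ∃k: 2 universal, 4 existential.

4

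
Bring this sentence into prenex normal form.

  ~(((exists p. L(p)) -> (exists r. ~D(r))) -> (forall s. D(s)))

Eliminate → and ↔ using ¬ and ∨.
  ~(~(~(exists p. L(p)) | (exists r. ~D(r))) | (forall s. D(s)))
Drive negations inward (¬∀x A ≡ ∃x ¬A, ¬∃x A ≡ ∀x ¬A, De Morgan for ∧/∨):
  ((forall p. ~L(p)) | (exists r. ~D(r))) & (exists s. ~D(s))
All bound variables are already distinct, so no renaming is needed.
Pull the quantifiers to the front (each side's bound variable is not free in the other side):
  forall p. exists r. exists s. ((~L(p) | ~D(r)) & ~D(s))

forall p. exists r. exists s. ((~L(p) | ~D(r)) & ~D(s))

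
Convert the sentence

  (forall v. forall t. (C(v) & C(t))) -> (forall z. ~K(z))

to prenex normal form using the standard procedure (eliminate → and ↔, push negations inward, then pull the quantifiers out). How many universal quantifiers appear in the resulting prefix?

1

First replace A → B with ¬A ∨ B.
  ~(forall v. forall t. (C(v) & C(t))) | (forall z. ~K(z))
Move each ¬ inward, flipping quantifiers it crosses:
  (exists v. exists t. (~C(v) | ~C(t))) | (forall z. ~K(z))
All bound variables are already distinct, so no renaming is needed.
Finally move all quantifiers to the prefix:
  exists v. exists t. forall z. (~C(v) | ~C(t) | ~K(z))
The prefix is exists v exists t forall z: 1 universal, 2 existential.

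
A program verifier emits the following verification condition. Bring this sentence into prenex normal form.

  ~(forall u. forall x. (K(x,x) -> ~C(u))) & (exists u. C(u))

First replace A → B with ¬A ∨ B.
  ~(forall u. forall x. (~K(x,x) | ~C(u))) & (exists u. C(u))
Push ¬ through the quantifiers and connectives to reach negation normal form:
  (exists u. exists x. (K(x,x) & C(u))) & (exists u. C(u))
Standardize variables apart so no two quantifiers bind the same name: u↦z.
  (exists u. exists x. (K(x,x) & C(u))) & (exists z. C(z))
Pull the quantifiers to the front (each side's bound variable is not free in the other side):
  exists u. exists x. exists z. (K(x,x) & C(u) & C(z))

exists u. exists x. exists z. (K(x,x) & C(u) & C(z))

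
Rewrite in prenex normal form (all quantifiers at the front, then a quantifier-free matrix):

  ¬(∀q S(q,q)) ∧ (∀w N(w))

∃q ∀w (¬S(q,q) ∧ N(w))

Push ¬ through the quantifiers and connectives to reach negation normal form:
  (∃q ¬S(q,q)) ∧ (∀w N(w))
All bound variables are already distinct, so no renaming is needed.
Pull the quantifiers to the front (each side's bound variable is not free in the other side):
  ∃q ∀w (¬S(q,q) ∧ N(w))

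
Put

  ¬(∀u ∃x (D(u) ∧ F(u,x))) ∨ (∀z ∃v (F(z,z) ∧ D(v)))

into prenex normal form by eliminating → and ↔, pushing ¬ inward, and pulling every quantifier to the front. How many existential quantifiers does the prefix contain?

2

Drive negations inward (¬∀x A ≡ ∃x ¬A, ¬∃x A ≡ ∀x ¬A, De Morgan for ∧/∨):
  (∃u ∀x (¬D(u) ∨ ¬F(u,x))) ∨ (∀z ∃v (F(z,z) ∧ D(v)))
All bound variables are already distinct, so no renaming is needed.
Finally move all quantifiers to the prefix:
  ∃u ∀x ∀z ∃v (¬D(u) ∨ ¬F(u,x) ∨ F(z,z) ∧ D(v))
The prefix is ∃u ∀x ∀z ∃v: 2 universal, 2 existential.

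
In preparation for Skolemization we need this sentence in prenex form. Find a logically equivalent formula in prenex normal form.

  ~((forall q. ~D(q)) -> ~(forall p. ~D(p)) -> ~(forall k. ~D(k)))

forall q. exists p. forall k. (~D(q) & D(p) & ~D(k))

Eliminate → and ↔ using ¬ and ∨.
  ~(~(forall q. ~D(q)) | ~~(forall p. ~D(p)) | ~(forall k. ~D(k)))
Move each ¬ inward, flipping quantifiers it crosses:
  (forall q. ~D(q)) & (exists p. D(p)) & (forall k. ~D(k))
All bound variables are already distinct, so no renaming is needed.
Extract every quantifier outward, since the variables are now distinct and don't occur free across branches:
  forall q. exists p. forall k. (~D(q) & D(p) & ~D(k))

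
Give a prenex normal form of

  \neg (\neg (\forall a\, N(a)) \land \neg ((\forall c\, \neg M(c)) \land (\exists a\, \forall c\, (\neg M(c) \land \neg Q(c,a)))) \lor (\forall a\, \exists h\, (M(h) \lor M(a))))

Move each ¬ inward, flipping quantifiers it crosses:
  ((\forall a\, N(a)) \lor (\forall c\, \neg M(c)) \land (\exists a\, \forall c\, (\neg M(c) \land \neg Q(c,a)))) \land (\exists a\, \forall h\, (\neg M(h) \land \neg M(a)))
Rename bound variables to avoid capture: a↦u1, c↦t, a↦u.
  ((\forall a\, N(a)) \lor (\forall c\, \neg M(c)) \land (\exists u1\, \forall t\, (\neg M(t) \land \neg Q(t,u1)))) \land (\exists u\, \forall h\, (\neg M(h) \land \neg M(u)))
Extract every quantifier outward, since the variables are now distinct and don't occur free across branches:
  \forall a\, \forall c\, \exists u1\, \forall t\, \exists u\, \forall h\, ((N(a) \lor \neg M(c) \land \neg M(t) \land \neg Q(t,u1)) \land \neg M(h) \land \neg M(u))

\forall a\, \forall c\, \exists u1\, \forall t\, \exists u\, \forall h\, ((N(a) \lor \neg M(c) \land \neg M(t) \land \neg Q(t,u1)) \land \neg M(h) \land \neg M(u))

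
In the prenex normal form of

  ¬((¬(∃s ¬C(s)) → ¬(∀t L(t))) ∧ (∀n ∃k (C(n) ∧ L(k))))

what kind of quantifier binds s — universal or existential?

universal

Rewrite implications/biconditionals: A → B as ¬A ∨ B.
  ¬((¬¬(∃s ¬C(s)) ∨ ¬(∀t L(t))) ∧ (∀n ∃k (C(n) ∧ L(k))))
Drive negations inward (¬∀x A ≡ ∃x ¬A, ¬∃x A ≡ ∀x ¬A, De Morgan for ∧/∨):
  (∀s C(s)) ∧ (∀t L(t)) ∨ (∃n ∀k (¬C(n) ∨ ¬L(k)))
Extract every quantifier outward, since the variables are now distinct and don't occur free across branches:
  ∀s ∀t ∃n ∀k (C(s) ∧ L(t) ∨ ¬C(n) ∨ ¬L(k))
The quantifier ∃s sits under an odd number of negations (counting the antecedent side of each →), so it flips to ∀s.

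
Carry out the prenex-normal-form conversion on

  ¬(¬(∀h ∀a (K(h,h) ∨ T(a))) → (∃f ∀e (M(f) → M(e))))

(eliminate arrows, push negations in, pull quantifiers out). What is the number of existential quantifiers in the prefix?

Eliminate → and ↔ using ¬ and ∨.
  ¬(¬¬(∀h ∀a (K(h,h) ∨ T(a))) ∨ (∃f ∀e (¬M(f) ∨ M(e))))
Drive negations inward (¬∀x A ≡ ∃x ¬A, ¬∃x A ≡ ∀x ¬A, De Morgan for ∧/∨):
  (∃h ∃a (¬K(h,h) ∧ ¬T(a))) ∧ (∀f ∃e (M(f) ∧ ¬M(e)))
Finally move all quantifiers to the prefix:
  ∃h ∃a ∀f ∃e (¬K(h,h) ∧ ¬T(a) ∧ M(f) ∧ ¬M(e))
The prefix is ∃h ∃a ∀f ∃e: 1 universal, 3 existential.

3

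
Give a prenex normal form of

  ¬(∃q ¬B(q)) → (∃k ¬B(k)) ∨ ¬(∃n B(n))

Rewrite implications/biconditionals: A → B as ¬A ∨ B.
  ¬¬(∃q ¬B(q)) ∨ (∃k ¬B(k)) ∨ ¬(∃n B(n))
Drive negations inward (¬∀x A ≡ ∃x ¬A, ¬∃x A ≡ ∀x ¬A, De Morgan for ∧/∨):
  (∃q ¬B(q)) ∨ (∃k ¬B(k)) ∨ (∀n ¬B(n))
All bound variables are already distinct, so no renaming is needed.
Finally move all quantifiers to the prefix:
  ∃q ∃k ∀n (¬B(q) ∨ ¬B(k) ∨ ¬B(n))

∃q ∃k ∀n (¬B(q) ∨ ¬B(k) ∨ ¬B(n))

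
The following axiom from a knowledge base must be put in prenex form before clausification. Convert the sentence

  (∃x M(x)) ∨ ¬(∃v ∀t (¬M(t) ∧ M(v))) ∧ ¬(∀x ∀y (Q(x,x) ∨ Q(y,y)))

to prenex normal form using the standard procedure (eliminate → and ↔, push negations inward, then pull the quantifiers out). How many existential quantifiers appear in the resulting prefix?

Drive negations inward (¬∀x A ≡ ∃x ¬A, ¬∃x A ≡ ∀x ¬A, De Morgan for ∧/∨):
  (∃x M(x)) ∨ (∀v ∃t (M(t) ∨ ¬M(v))) ∧ (∃x ∃y (¬Q(x,x) ∧ ¬Q(y,y)))
Rename bound variables to avoid capture: x↦u1.
  (∃x M(x)) ∨ (∀v ∃t (M(t) ∨ ¬M(v))) ∧ (∃u1 ∃y (¬Q(u1,u1) ∧ ¬Q(y,y)))
Finally move all quantifiers to the prefix:
  ∃x ∀v ∃t ∃u1 ∃y (M(x) ∨ (M(t) ∨ ¬M(v)) ∧ ¬Q(u1,u1) ∧ ¬Q(y,y))
The prefix is ∃x ∀v ∃t ∃u1 ∃y: 1 universal, 4 existential.

4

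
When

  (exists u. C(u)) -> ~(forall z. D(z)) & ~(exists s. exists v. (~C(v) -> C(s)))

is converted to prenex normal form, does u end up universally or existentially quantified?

universal

First replace A → B with ¬A ∨ B.
  ~(exists u. C(u)) | ~(forall z. D(z)) & ~(exists s. exists v. (~~C(v) | C(s)))
Drive negations inward (¬∀x A ≡ ∃x ¬A, ¬∃x A ≡ ∀x ¬A, De Morgan for ∧/∨):
  (forall u. ~C(u)) | (exists z. ~D(z)) & (forall s. forall v. (~C(v) & ~C(s)))
Pull the quantifiers to the front (each side's bound variable is not free in the other side):
  forall u. exists z. forall s. forall v. (~C(u) | ~D(z) & ~C(v) & ~C(s))
The quantifier exists u sits under an odd number of negations (counting the antecedent side of each →), so it flips to forall u.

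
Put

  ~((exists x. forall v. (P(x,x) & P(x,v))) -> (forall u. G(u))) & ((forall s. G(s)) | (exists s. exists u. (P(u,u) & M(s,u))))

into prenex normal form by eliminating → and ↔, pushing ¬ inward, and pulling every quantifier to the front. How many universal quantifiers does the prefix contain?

First replace A → B with ¬A ∨ B.
  ~(~(exists x. forall v. (P(x,x) & P(x,v))) | (forall u. G(u))) & ((forall s. G(s)) | (exists s. exists u. (P(u,u) & M(s,u))))
Move each ¬ inward, flipping quantifiers it crosses:
  (exists x. forall v. (P(x,x) & P(x,v))) & (exists u. ~G(u)) & ((forall s. G(s)) | (exists s. exists u. (P(u,u) & M(s,u))))
Rename bound variables to avoid capture: s↦w, u↦v1.
  (exists x. forall v. (P(x,x) & P(x,v))) & (exists u. ~G(u)) & ((forall s. G(s)) | (exists w. exists v1. (P(v1,v1) & M(w,v1))))
Extract every quantifier outward, since the variables are now distinct and don't occur free across branches:
  exists x. forall v. exists u. forall s. exists w. exists v1. (P(x,x) & P(x,v) & ~G(u) & (G(s) | P(v1,v1) & M(w,v1)))
The prefix is exists x forall v exists u forall s exists w exists v1: 2 universal, 4 existential.

2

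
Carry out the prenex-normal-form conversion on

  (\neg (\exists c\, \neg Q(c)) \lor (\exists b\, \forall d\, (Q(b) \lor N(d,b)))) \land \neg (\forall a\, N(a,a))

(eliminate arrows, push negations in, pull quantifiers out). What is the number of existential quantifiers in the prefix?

2

Push ¬ through the quantifiers and connectives to reach negation normal form:
  ((\forall c\, Q(c)) \lor (\exists b\, \forall d\, (Q(b) \lor N(d,b)))) \land (\exists a\, \neg N(a,a))
Extract every quantifier outward, since the variables are now distinct and don't occur free across branches:
  \forall c\, \exists b\, \forall d\, \exists a\, ((Q(c) \lor Q(b) \lor N(d,b)) \land \neg N(a,a))
The prefix is \forall c \exists b \forall d \exists a: 2 universal, 2 existential.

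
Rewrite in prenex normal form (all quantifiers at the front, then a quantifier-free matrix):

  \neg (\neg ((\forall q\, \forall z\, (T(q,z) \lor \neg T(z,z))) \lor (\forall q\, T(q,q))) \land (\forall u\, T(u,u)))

\forall q\, \forall z\, \forall y\, \exists u\, (T(q,z) \lor \neg T(z,z) \lor T(y,y) \lor \neg T(u,u))

Move each ¬ inward, flipping quantifiers it crosses:
  (\forall q\, \forall z\, (T(q,z) \lor \neg T(z,z))) \lor (\forall q\, T(q,q)) \lor (\exists u\, \neg T(u,u))
Rename bound variables to avoid capture: q↦y.
  (\forall q\, \forall z\, (T(q,z) \lor \neg T(z,z))) \lor (\forall y\, T(y,y)) \lor (\exists u\, \neg T(u,u))
Finally move all quantifiers to the prefix:
  \forall q\, \forall z\, \forall y\, \exists u\, (T(q,z) \lor \neg T(z,z) \lor T(y,y) \lor \neg T(u,u))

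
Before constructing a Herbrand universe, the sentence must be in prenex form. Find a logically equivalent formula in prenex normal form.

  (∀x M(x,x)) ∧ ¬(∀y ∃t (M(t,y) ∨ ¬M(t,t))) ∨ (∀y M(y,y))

∀x ∃y ∀t ∀a (M(x,x) ∧ ¬M(t,y) ∧ M(t,t) ∨ M(a,a))

Push ¬ through the quantifiers and connectives to reach negation normal form:
  (∀x M(x,x)) ∧ (∃y ∀t (¬M(t,y) ∧ M(t,t))) ∨ (∀y M(y,y))
Rename bound variables to avoid capture: y↦a.
  (∀x M(x,x)) ∧ (∃y ∀t (¬M(t,y) ∧ M(t,t))) ∨ (∀a M(a,a))
Finally move all quantifiers to the prefix:
  ∀x ∃y ∀t ∀a (M(x,x) ∧ ¬M(t,y) ∧ M(t,t) ∨ M(a,a))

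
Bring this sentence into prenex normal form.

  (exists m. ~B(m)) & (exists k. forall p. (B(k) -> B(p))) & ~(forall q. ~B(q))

exists m. exists k. forall p. exists q. (~B(m) & (~B(k) | B(p)) & B(q))

Eliminate → and ↔ using ¬ and ∨.
  (exists m. ~B(m)) & (exists k. forall p. (~B(k) | B(p))) & ~(forall q. ~B(q))
Drive negations inward (¬∀x A ≡ ∃x ¬A, ¬∃x A ≡ ∀x ¬A, De Morgan for ∧/∨):
  (exists m. ~B(m)) & (exists k. forall p. (~B(k) | B(p))) & (exists q. B(q))
All bound variables are already distinct, so no renaming is needed.
Extract every quantifier outward, since the variables are now distinct and don't occur free across branches:
  exists m. exists k. forall p. exists q. (~B(m) & (~B(k) | B(p)) & B(q))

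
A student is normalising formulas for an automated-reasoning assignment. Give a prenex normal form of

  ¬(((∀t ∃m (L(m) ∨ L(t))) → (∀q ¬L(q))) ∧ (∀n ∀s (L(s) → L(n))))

∀t ∃m ∃q ∃n ∃s ((L(m) ∨ L(t)) ∧ L(q) ∨ L(s) ∧ ¬L(n))

Eliminate → and ↔ using ¬ and ∨.
  ¬((¬(∀t ∃m (L(m) ∨ L(t))) ∨ (∀q ¬L(q))) ∧ (∀n ∀s (¬L(s) ∨ L(n))))
Drive negations inward (¬∀x A ≡ ∃x ¬A, ¬∃x A ≡ ∀x ¬A, De Morgan for ∧/∨):
  (∀t ∃m (L(m) ∨ L(t))) ∧ (∃q L(q)) ∨ (∃n ∃s (L(s) ∧ ¬L(n)))
All bound variables are already distinct, so no renaming is needed.
Finally move all quantifiers to the prefix:
  ∀t ∃m ∃q ∃n ∃s ((L(m) ∨ L(t)) ∧ L(q) ∨ L(s) ∧ ¬L(n))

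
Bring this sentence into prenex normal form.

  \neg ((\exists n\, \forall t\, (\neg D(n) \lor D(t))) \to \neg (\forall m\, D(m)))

Eliminate → and ↔ using ¬ and ∨.
  \neg (\neg (\exists n\, \forall t\, (\neg D(n) \lor D(t))) \lor \neg (\forall m\, D(m)))
Move each ¬ inward, flipping quantifiers it crosses:
  (\exists n\, \forall t\, (\neg D(n) \lor D(t))) \land (\forall m\, D(m))
All bound variables are already distinct, so no renaming is needed.
Extract every quantifier outward, since the variables are now distinct and don't occur free across branches:
  \exists n\, \forall t\, \forall m\, ((\neg D(n) \lor D(t)) \land D(m))

\exists n\, \forall t\, \forall m\, ((\neg D(n) \lor D(t)) \land D(m))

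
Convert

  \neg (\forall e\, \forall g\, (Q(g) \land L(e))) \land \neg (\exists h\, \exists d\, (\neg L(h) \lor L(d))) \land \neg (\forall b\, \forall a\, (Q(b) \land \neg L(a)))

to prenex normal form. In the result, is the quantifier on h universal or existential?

Move each ¬ inward, flipping quantifiers it crosses:
  (\exists e\, \exists g\, (\neg Q(g) \lor \neg L(e))) \land (\forall h\, \forall d\, (L(h) \land \neg L(d))) \land (\exists b\, \exists a\, (\neg Q(b) \lor L(a)))
All bound variables are already distinct, so no renaming is needed.
Extract every quantifier outward, since the variables are now distinct and don't occur free across branches:
  \exists e\, \exists g\, \forall h\, \forall d\, \exists b\, \exists a\, ((\neg Q(g) \lor \neg L(e)) \land L(h) \land \neg L(d) \land (\neg Q(b) \lor L(a)))
The quantifier \exists h sits under an odd number of negations, so it flips to \forall h.

universal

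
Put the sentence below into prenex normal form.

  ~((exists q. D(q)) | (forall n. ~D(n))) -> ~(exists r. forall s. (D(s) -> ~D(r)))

exists q. forall n. forall r. exists s. (D(q) | ~D(n) | D(s) & D(r))

Eliminate → and ↔ using ¬ and ∨.
  ~~((exists q. D(q)) | (forall n. ~D(n))) | ~(exists r. forall s. (~D(s) | ~D(r)))
Drive negations inward (¬∀x A ≡ ∃x ¬A, ¬∃x A ≡ ∀x ¬A, De Morgan for ∧/∨):
  (exists q. D(q)) | (forall n. ~D(n)) | (forall r. exists s. (D(s) & D(r)))
Extract every quantifier outward, since the variables are now distinct and don't occur free across branches:
  exists q. forall n. forall r. exists s. (D(q) | ~D(n) | D(s) & D(r))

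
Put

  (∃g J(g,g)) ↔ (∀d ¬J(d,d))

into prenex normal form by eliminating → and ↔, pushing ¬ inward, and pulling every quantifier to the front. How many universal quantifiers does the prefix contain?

2

First replace A → B with ¬A ∨ B; A ↔ B as (¬A ∨ B) ∧ (¬B ∨ A).
  (¬(∃g J(g,g)) ∨ (∀d ¬J(d,d))) ∧ (¬(∀d ¬J(d,d)) ∨ (∃g J(g,g)))
Drive negations inward (¬∀x A ≡ ∃x ¬A, ¬∃x A ≡ ∀x ¬A, De Morgan for ∧/∨):
  ((∀g ¬J(g,g)) ∨ (∀d ¬J(d,d))) ∧ ((∃d J(d,d)) ∨ (∃g J(g,g)))
Rename bound variables to avoid capture: d↦t, g↦s.
  ((∀g ¬J(g,g)) ∨ (∀d ¬J(d,d))) ∧ ((∃t J(t,t)) ∨ (∃s J(s,s)))
Extract every quantifier outward, since the variables are now distinct and don't occur free across branches:
  ∀g ∀d ∃t ∃s ((¬J(g,g) ∨ ¬J(d,d)) ∧ (J(t,t) ∨ J(s,s)))
The prefix is ∀g ∀d ∃t ∃s: 2 universal, 2 existential.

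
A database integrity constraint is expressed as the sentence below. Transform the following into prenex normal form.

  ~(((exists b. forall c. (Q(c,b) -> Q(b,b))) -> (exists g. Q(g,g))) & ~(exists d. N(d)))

Eliminate → and ↔ using ¬ and ∨.
  ~((~(exists b. forall c. (~Q(c,b) | Q(b,b))) | (exists g. Q(g,g))) & ~(exists d. N(d)))
Drive negations inward (¬∀x A ≡ ∃x ¬A, ¬∃x A ≡ ∀x ¬A, De Morgan for ∧/∨):
  (exists b. forall c. (~Q(c,b) | Q(b,b))) & (forall g. ~Q(g,g)) | (exists d. N(d))
Pull the quantifiers to the front (each side's bound variable is not free in the other side):
  exists b. forall c. forall g. exists d. ((~Q(c,b) | Q(b,b)) & ~Q(g,g) | N(d))

exists b. forall c. forall g. exists d. ((~Q(c,b) | Q(b,b)) & ~Q(g,g) | N(d))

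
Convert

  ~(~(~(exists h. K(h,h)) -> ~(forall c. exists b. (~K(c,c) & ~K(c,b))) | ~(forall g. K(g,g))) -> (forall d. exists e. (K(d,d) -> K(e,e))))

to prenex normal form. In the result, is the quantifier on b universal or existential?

Eliminate → and ↔ using ¬ and ∨.
  ~(~~(~~(exists h. K(h,h)) | ~(forall c. exists b. (~K(c,c) & ~K(c,b))) | ~(forall g. K(g,g))) | (forall d. exists e. (~K(d,d) | K(e,e))))
Drive negations inward (¬∀x A ≡ ∃x ¬A, ¬∃x A ≡ ∀x ¬A, De Morgan for ∧/∨):
  (forall h. ~K(h,h)) & (forall c. exists b. (~K(c,c) & ~K(c,b))) & (forall g. K(g,g)) & (exists d. forall e. (K(d,d) & ~K(e,e)))
Pull the quantifiers to the front (each side's bound variable is not free in the other side):
  forall h. forall c. exists b. forall g. exists d. forall e. (~K(h,h) & ~K(c,c) & ~K(c,b) & K(g,g) & K(d,d) & ~K(e,e))
The quantifier exists b sits under an even number of negations (counting the antecedent side of each →), so it remains existential.

existential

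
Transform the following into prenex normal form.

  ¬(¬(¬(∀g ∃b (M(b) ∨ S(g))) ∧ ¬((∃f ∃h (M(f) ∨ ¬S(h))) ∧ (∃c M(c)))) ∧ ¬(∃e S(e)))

Push ¬ through the quantifiers and connectives to reach negation normal form:
  (∃g ∀b (¬M(b) ∧ ¬S(g))) ∧ ((∀f ∀h (¬M(f) ∧ S(h))) ∨ (∀c ¬M(c))) ∨ (∃e S(e))
Extract every quantifier outward, since the variables are now distinct and don't occur free across branches:
  ∃g ∀b ∀f ∀h ∀c ∃e (¬M(b) ∧ ¬S(g) ∧ (¬M(f) ∧ S(h) ∨ ¬M(c)) ∨ S(e))

∃g ∀b ∀f ∀h ∀c ∃e (¬M(b) ∧ ¬S(g) ∧ (¬M(f) ∧ S(h) ∨ ¬M(c)) ∨ S(e))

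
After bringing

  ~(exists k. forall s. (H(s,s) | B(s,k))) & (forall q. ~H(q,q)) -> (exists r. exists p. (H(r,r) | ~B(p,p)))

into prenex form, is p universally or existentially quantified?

existential

Eliminate → and ↔ using ¬ and ∨.
  ~(~(exists k. forall s. (H(s,s) | B(s,k))) & (forall q. ~H(q,q))) | (exists r. exists p. (H(r,r) | ~B(p,p)))
Move each ¬ inward, flipping quantifiers it crosses:
  (exists k. forall s. (H(s,s) | B(s,k))) | (exists q. H(q,q)) | (exists r. exists p. (H(r,r) | ~B(p,p)))
Extract every quantifier outward, since the variables are now distinct and don't occur free across branches:
  exists k. forall s. exists q. exists r. exists p. (H(s,s) | B(s,k) | H(q,q) | H(r,r) | ~B(p,p))
The quantifier exists p sits under an even number of negations (counting the antecedent side of each →), so it remains existential.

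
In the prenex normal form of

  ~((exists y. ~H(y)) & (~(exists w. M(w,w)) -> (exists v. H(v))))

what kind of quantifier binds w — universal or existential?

universal

Eliminate → and ↔ using ¬ and ∨.
  ~((exists y. ~H(y)) & (~~(exists w. M(w,w)) | (exists v. H(v))))
Push ¬ through the quantifiers and connectives to reach negation normal form:
  (forall y. H(y)) | (forall w. ~M(w,w)) & (forall v. ~H(v))
All bound variables are already distinct, so no renaming is needed.
Finally move all quantifiers to the prefix:
  forall y. forall w. forall v. (H(y) | ~M(w,w) & ~H(v))
The quantifier exists w sits under an odd number of negations (counting the antecedent side of each →), so it flips to forall w.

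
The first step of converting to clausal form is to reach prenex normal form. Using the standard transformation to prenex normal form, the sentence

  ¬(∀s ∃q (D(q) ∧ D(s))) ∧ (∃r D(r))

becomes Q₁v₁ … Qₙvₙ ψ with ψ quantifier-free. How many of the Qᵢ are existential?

2

Drive negations inward (¬∀x A ≡ ∃x ¬A, ¬∃x A ≡ ∀x ¬A, De Morgan for ∧/∨):
  (∃s ∀q (¬D(q) ∨ ¬D(s))) ∧ (∃r D(r))
All bound variables are already distinct, so no renaming is needed.
Extract every quantifier outward, since the variables are now distinct and don't occur free across branches:
  ∃s ∀q ∃r ((¬D(q) ∨ ¬D(s)) ∧ D(r))
The prefix is ∃s ∀q ∃r: 1 universal, 2 existential.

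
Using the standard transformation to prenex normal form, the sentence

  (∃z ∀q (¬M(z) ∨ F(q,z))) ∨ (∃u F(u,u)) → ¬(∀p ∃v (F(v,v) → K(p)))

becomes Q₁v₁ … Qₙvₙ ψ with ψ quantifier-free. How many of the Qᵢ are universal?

First replace A → B with ¬A ∨ B.
  ¬((∃z ∀q (¬M(z) ∨ F(q,z))) ∨ (∃u F(u,u))) ∨ ¬(∀p ∃v (¬F(v,v) ∨ K(p)))
Push ¬ through the quantifiers and connectives to reach negation normal form:
  (∀z ∃q (M(z) ∧ ¬F(q,z))) ∧ (∀u ¬F(u,u)) ∨ (∃p ∀v (F(v,v) ∧ ¬K(p)))
Extract every quantifier outward, since the variables are now distinct and don't occur free across branches:
  ∀z ∃q ∀u ∃p ∀v (M(z) ∧ ¬F(q,z) ∧ ¬F(u,u) ∨ F(v,v) ∧ ¬K(p))
The prefix is ∀z ∃q ∀u ∃p ∀v: 3 universal, 2 existential.

3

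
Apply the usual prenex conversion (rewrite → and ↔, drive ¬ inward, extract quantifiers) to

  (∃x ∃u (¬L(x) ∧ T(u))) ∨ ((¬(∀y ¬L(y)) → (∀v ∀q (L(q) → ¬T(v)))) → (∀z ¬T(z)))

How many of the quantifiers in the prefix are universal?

Eliminate → and ↔ using ¬ and ∨.
  (∃x ∃u (¬L(x) ∧ T(u))) ∨ ¬(¬¬(∀y ¬L(y)) ∨ (∀v ∀q (¬L(q) ∨ ¬T(v)))) ∨ (∀z ¬T(z))
Move each ¬ inward, flipping quantifiers it crosses:
  (∃x ∃u (¬L(x) ∧ T(u))) ∨ (∃y L(y)) ∧ (∃v ∃q (L(q) ∧ T(v))) ∨ (∀z ¬T(z))
All bound variables are already distinct, so no renaming is needed.
Pull the quantifiers to the front (each side's bound variable is not free in the other side):
  ∃x ∃u ∃y ∃v ∃q ∀z (¬L(x) ∧ T(u) ∨ L(y) ∧ L(q) ∧ T(v) ∨ ¬T(z))
The prefix is ∃x ∃u ∃y ∃v ∃q ∀z: 1 universal, 5 existential.

1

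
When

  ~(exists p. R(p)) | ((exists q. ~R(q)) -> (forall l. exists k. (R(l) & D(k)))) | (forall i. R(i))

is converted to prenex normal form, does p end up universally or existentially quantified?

Rewrite implications/biconditionals: A → B as ¬A ∨ B.
  ~(exists p. R(p)) | ~(exists q. ~R(q)) | (forall l. exists k. (R(l) & D(k))) | (forall i. R(i))
Push ¬ through the quantifiers and connectives to reach negation normal form:
  (forall p. ~R(p)) | (forall q. R(q)) | (forall l. exists k. (R(l) & D(k))) | (forall i. R(i))
Finally move all quantifiers to the prefix:
  forall p. forall q. forall l. exists k. forall i. (~R(p) | R(q) | R(l) & D(k) | R(i))
The quantifier exists p sits under an odd number of negations (counting the antecedent side of each →), so it flips to forall p.

universal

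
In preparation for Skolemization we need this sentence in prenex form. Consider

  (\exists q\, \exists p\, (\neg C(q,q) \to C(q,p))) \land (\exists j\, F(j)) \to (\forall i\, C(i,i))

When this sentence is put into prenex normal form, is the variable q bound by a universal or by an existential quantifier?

universal

First replace A → B with ¬A ∨ B.
  \neg ((\exists q\, \exists p\, (\neg \neg C(q,q) \lor C(q,p))) \land (\exists j\, F(j))) \lor (\forall i\, C(i,i))
Drive negations inward (¬∀x A ≡ ∃x ¬A, ¬∃x A ≡ ∀x ¬A, De Morgan for ∧/∨):
  (\forall q\, \forall p\, (\neg C(q,q) \land \neg C(q,p))) \lor (\forall j\, \neg F(j)) \lor (\forall i\, C(i,i))
Pull the quantifiers to the front (each side's bound variable is not free in the other side):
  \forall q\, \forall p\, \forall j\, \forall i\, (\neg C(q,q) \land \neg C(q,p) \lor \neg F(j) \lor C(i,i))
The quantifier \exists q sits under an odd number of negations (counting the antecedent side of each →), so it flips to \forall q.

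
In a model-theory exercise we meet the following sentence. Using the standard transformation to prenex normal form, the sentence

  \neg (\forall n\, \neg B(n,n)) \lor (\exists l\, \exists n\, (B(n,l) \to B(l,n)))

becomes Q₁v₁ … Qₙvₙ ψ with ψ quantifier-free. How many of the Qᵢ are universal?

Eliminate → and ↔ using ¬ and ∨.
  \neg (\forall n\, \neg B(n,n)) \lor (\exists l\, \exists n\, (\neg B(n,l) \lor B(l,n)))
Drive negations inward (¬∀x A ≡ ∃x ¬A, ¬∃x A ≡ ∀x ¬A, De Morgan for ∧/∨):
  (\exists n\, B(n,n)) \lor (\exists l\, \exists n\, (\neg B(n,l) \lor B(l,n)))
Standardize variables apart so no two quantifiers bind the same name: n↦z.
  (\exists n\, B(n,n)) \lor (\exists l\, \exists z\, (\neg B(z,l) \lor B(l,z)))
Extract every quantifier outward, since the variables are now distinct and don't occur free across branches:
  \exists n\, \exists l\, \exists z\, (B(n,n) \lor \neg B(z,l) \lor B(l,z))
The prefix is \exists n \exists l \exists z: 0 universal, 3 existential.

0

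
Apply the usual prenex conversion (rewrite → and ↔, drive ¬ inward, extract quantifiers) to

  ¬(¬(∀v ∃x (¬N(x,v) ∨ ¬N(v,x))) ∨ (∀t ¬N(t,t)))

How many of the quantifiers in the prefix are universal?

1

Drive negations inward (¬∀x A ≡ ∃x ¬A, ¬∃x A ≡ ∀x ¬A, De Morgan for ∧/∨):
  (∀v ∃x (¬N(x,v) ∨ ¬N(v,x))) ∧ (∃t N(t,t))
All bound variables are already distinct, so no renaming is needed.
Finally move all quantifiers to the prefix:
  ∀v ∃x ∃t ((¬N(x,v) ∨ ¬N(v,x)) ∧ N(t,t))
The prefix is ∀v ∃x ∃t: 1 universal, 2 existential.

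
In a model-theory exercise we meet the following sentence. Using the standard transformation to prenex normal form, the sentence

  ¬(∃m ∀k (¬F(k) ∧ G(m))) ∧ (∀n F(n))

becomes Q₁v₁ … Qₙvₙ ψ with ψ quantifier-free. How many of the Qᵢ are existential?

Move each ¬ inward, flipping quantifiers it crosses:
  (∀m ∃k (F(k) ∨ ¬G(m))) ∧ (∀n F(n))
All bound variables are already distinct, so no renaming is needed.
Finally move all quantifiers to the prefix:
  ∀m ∃k ∀n ((F(k) ∨ ¬G(m)) ∧ F(n))
The prefix is ∀m ∃k ∀n: 2 universal, 1 existential.

1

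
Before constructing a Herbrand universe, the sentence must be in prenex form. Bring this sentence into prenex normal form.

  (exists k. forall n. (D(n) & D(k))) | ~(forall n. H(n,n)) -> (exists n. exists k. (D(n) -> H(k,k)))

Eliminate → and ↔ using ¬ and ∨.
  ~((exists k. forall n. (D(n) & D(k))) | ~(forall n. H(n,n))) | (exists n. exists k. (~D(n) | H(k,k)))
Move each ¬ inward, flipping quantifiers it crosses:
  (forall k. exists n. (~D(n) | ~D(k))) & (forall n. H(n,n)) | (exists n. exists k. (~D(n) | H(k,k)))
Give each quantifier a distinct variable: n↦y, n↦a, k↦r.
  (forall k. exists n. (~D(n) | ~D(k))) & (forall y. H(y,y)) | (exists a. exists r. (~D(a) | H(r,r)))
Pull the quantifiers to the front (each side's bound variable is not free in the other side):
  forall k. exists n. forall y. exists a. exists r. ((~D(n) | ~D(k)) & H(y,y) | ~D(a) | H(r,r))

forall k. exists n. forall y. exists a. exists r. ((~D(n) | ~D(k)) & H(y,y) | ~D(a) | H(r,r))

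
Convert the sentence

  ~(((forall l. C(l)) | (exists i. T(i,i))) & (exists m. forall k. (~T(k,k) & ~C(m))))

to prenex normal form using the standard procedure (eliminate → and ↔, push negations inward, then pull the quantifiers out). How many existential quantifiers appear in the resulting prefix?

2

Move each ¬ inward, flipping quantifiers it crosses:
  (exists l. ~C(l)) & (forall i. ~T(i,i)) | (forall m. exists k. (T(k,k) | C(m)))
Finally move all quantifiers to the prefix:
  exists l. forall i. forall m. exists k. (~C(l) & ~T(i,i) | T(k,k) | C(m))
The prefix is exists l forall i forall m exists k: 2 universal, 2 existential.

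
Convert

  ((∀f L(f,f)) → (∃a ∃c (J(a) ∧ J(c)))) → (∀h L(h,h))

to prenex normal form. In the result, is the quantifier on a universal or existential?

universal

First replace A → B with ¬A ∨ B.
  ¬(¬(∀f L(f,f)) ∨ (∃a ∃c (J(a) ∧ J(c)))) ∨ (∀h L(h,h))
Push ¬ through the quantifiers and connectives to reach negation normal form:
  (∀f L(f,f)) ∧ (∀a ∀c (¬J(a) ∨ ¬J(c))) ∨ (∀h L(h,h))
All bound variables are already distinct, so no renaming is needed.
Finally move all quantifiers to the prefix:
  ∀f ∀a ∀c ∀h (L(f,f) ∧ (¬J(a) ∨ ¬J(c)) ∨ L(h,h))
The quantifier ∃a sits under an odd number of negations (counting the antecedent side of each →), so it flips to ∀a.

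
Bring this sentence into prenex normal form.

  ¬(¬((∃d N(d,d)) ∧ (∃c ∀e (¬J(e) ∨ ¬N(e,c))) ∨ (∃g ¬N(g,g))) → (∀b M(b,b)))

Rewrite implications/biconditionals: A → B as ¬A ∨ B.
  ¬(¬¬((∃d N(d,d)) ∧ (∃c ∀e (¬J(e) ∨ ¬N(e,c))) ∨ (∃g ¬N(g,g))) ∨ (∀b M(b,b)))
Move each ¬ inward, flipping quantifiers it crosses:
  ((∀d ¬N(d,d)) ∨ (∀c ∃e (J(e) ∧ N(e,c)))) ∧ (∀g N(g,g)) ∧ (∃b ¬M(b,b))
All bound variables are already distinct, so no renaming is needed.
Finally move all quantifiers to the prefix:
  ∀d ∀c ∃e ∀g ∃b ((¬N(d,d) ∨ J(e) ∧ N(e,c)) ∧ N(g,g) ∧ ¬M(b,b))

∀d ∀c ∃e ∀g ∃b ((¬N(d,d) ∨ J(e) ∧ N(e,c)) ∧ N(g,g) ∧ ¬M(b,b))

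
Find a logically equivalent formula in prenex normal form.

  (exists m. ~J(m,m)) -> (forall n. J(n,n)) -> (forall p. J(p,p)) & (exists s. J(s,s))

forall m. exists n. forall p. exists s. (J(m,m) | ~J(n,n) | J(p,p) & J(s,s))

First replace A → B with ¬A ∨ B.
  ~(exists m. ~J(m,m)) | ~(forall n. J(n,n)) | (forall p. J(p,p)) & (exists s. J(s,s))
Move each ¬ inward, flipping quantifiers it crosses:
  (forall m. J(m,m)) | (exists n. ~J(n,n)) | (forall p. J(p,p)) & (exists s. J(s,s))
Pull the quantifiers to the front (each side's bound variable is not free in the other side):
  forall m. exists n. forall p. exists s. (J(m,m) | ~J(n,n) | J(p,p) & J(s,s))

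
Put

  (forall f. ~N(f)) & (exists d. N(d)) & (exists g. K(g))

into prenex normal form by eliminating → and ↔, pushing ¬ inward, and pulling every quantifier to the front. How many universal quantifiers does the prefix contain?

Finally move all quantifiers to the prefix:
  forall f. exists d. exists g. (~N(f) & N(d) & K(g))
The prefix is forall f exists d exists g: 1 universal, 2 existential.

1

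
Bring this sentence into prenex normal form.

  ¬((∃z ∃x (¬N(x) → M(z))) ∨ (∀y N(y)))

Eliminate → and ↔ using ¬ and ∨.
  ¬((∃z ∃x (¬¬N(x) ∨ M(z))) ∨ (∀y N(y)))
Drive negations inward (¬∀x A ≡ ∃x ¬A, ¬∃x A ≡ ∀x ¬A, De Morgan for ∧/∨):
  (∀z ∀x (¬N(x) ∧ ¬M(z))) ∧ (∃y ¬N(y))
All bound variables are already distinct, so no renaming is needed.
Extract every quantifier outward, since the variables are now distinct and don't occur free across branches:
  ∀z ∀x ∃y (¬N(x) ∧ ¬M(z) ∧ ¬N(y))

∀z ∀x ∃y (¬N(x) ∧ ¬M(z) ∧ ¬N(y))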